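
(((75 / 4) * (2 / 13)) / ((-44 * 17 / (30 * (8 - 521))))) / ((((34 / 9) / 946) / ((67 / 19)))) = 787593375 / 15028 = 52408.40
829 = 829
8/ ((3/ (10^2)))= 800/ 3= 266.67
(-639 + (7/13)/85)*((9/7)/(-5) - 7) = 4637.27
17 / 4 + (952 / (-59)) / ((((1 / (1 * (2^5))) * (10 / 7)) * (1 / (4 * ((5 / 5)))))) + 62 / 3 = -5029747 / 3540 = -1420.83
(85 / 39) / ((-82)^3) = -85 / 21503352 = -0.00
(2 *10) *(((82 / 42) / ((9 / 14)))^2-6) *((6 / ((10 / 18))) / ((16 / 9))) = 1175 / 3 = 391.67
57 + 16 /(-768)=2735 /48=56.98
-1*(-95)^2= -9025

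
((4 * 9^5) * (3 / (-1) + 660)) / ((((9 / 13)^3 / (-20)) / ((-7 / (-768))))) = -1364040405 / 16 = -85252525.31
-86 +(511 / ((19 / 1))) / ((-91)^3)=-175905075 / 2045407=-86.00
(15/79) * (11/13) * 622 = 99.93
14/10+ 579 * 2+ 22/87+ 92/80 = 2019797/1740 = 1160.80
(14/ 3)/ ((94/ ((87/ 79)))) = 203/ 3713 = 0.05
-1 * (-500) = 500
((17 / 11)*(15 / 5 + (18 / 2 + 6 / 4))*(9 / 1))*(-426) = -879903 / 11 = -79991.18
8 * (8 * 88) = 5632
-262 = -262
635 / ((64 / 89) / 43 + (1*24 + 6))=2430145 / 114874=21.15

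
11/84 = 0.13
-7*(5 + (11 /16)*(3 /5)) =-3031 /80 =-37.89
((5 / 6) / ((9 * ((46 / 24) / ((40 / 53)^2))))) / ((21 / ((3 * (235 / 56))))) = 470000 / 28491687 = 0.02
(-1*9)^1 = -9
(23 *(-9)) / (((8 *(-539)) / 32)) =828 / 539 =1.54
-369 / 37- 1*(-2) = -295 / 37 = -7.97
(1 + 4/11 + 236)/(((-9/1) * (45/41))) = -107051/4455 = -24.03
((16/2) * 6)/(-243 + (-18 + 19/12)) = -576/3113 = -0.19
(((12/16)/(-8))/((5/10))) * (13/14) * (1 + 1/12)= -169/896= -0.19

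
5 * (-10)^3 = -5000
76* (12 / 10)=456 / 5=91.20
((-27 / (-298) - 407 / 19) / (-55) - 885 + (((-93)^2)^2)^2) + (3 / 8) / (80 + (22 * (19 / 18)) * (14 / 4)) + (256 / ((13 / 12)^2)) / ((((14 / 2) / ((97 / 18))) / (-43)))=11969001435818201823486803559 / 2138918962180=5595818096642295.59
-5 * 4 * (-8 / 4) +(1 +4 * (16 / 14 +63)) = 2083 / 7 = 297.57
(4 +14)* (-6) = -108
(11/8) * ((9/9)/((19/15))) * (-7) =-7.60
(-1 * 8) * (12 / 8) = -12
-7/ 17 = -0.41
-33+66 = 33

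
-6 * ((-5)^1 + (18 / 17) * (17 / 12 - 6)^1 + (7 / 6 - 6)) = 1498 / 17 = 88.12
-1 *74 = -74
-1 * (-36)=36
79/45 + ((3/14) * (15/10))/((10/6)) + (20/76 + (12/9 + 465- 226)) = 1161305/4788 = 242.54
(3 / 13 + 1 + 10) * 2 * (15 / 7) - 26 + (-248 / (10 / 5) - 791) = -81251 / 91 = -892.87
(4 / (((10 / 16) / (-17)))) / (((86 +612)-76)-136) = -272 / 1215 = -0.22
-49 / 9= -5.44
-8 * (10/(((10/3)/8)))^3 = -110592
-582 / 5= -116.40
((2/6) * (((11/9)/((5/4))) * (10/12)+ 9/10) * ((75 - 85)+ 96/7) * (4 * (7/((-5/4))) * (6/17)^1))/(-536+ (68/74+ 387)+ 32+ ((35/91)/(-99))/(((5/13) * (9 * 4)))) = 940697472/6505652225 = 0.14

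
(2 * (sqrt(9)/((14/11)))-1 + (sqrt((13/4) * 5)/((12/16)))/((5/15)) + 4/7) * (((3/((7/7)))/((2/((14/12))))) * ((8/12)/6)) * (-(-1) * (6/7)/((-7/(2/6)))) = -sqrt(65)/63-5/147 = -0.16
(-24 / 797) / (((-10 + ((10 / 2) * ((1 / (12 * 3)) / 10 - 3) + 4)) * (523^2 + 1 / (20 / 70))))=384 / 73201369595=0.00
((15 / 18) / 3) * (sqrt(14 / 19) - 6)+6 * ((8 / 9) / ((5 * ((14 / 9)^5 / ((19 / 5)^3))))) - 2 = 5 * sqrt(266) / 342+173920841 / 63026250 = 3.00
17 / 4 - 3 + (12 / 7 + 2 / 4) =97 / 28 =3.46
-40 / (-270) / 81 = 4 / 2187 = 0.00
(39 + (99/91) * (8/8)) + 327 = 33405/91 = 367.09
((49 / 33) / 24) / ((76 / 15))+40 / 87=274625 / 581856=0.47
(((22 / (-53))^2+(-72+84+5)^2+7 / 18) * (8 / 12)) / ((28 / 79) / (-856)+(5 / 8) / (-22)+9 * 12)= 21781517688304 / 12182793284349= 1.79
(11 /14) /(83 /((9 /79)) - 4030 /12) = 99 /49483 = 0.00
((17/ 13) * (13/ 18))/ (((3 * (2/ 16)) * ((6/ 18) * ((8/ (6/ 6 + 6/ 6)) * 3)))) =17/ 27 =0.63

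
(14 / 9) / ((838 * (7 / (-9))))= -1 / 419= -0.00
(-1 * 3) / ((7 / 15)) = -45 / 7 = -6.43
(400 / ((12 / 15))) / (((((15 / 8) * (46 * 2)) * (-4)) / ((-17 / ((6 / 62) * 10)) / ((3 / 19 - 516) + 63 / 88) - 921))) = 118982945930 / 178287237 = 667.37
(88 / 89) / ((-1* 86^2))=-22 / 164561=-0.00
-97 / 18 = -5.39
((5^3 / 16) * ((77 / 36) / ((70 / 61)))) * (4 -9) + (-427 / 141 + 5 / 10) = -4079021 / 54144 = -75.34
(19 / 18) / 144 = 0.01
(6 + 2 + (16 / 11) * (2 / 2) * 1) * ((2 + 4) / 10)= 312 / 55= 5.67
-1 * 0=0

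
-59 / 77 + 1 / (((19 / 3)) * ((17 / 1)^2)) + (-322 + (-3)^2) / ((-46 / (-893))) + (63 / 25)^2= -73793590004157 / 12155701250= -6070.70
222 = 222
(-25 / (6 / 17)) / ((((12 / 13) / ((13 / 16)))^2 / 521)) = -6324119425 / 221184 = -28592.12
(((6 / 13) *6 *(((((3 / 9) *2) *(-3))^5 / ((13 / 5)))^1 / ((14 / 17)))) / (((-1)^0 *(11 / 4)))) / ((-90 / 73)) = 158848 / 13013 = 12.21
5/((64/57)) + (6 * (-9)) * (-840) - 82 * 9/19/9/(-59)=3254632573/71744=45364.53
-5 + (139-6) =128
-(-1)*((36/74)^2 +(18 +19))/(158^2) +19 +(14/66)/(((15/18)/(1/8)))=17888117229/939832190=19.03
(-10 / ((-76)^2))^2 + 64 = 533794841 / 8340544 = 64.00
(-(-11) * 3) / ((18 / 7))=77 / 6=12.83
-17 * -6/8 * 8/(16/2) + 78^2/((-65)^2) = 1419/100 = 14.19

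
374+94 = 468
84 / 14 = 6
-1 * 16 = -16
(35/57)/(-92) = -35/5244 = -0.01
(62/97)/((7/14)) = 1.28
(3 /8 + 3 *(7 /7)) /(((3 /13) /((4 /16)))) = 3.66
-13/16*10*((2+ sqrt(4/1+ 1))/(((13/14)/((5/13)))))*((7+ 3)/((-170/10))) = 875/221+ 875*sqrt(5)/442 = 8.39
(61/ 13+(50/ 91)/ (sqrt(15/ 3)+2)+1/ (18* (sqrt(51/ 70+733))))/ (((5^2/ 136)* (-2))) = -22236/ 2275-136* sqrt(5)/ 91-34* sqrt(3595270)/ 11556225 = -13.12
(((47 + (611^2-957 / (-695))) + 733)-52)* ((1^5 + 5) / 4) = 389947518 / 695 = 561075.57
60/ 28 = 15/ 7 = 2.14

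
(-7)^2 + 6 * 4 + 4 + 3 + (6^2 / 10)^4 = 154976 / 625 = 247.96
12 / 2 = 6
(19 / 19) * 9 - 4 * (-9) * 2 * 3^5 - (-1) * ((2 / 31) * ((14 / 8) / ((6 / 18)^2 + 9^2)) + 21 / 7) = 792412143 / 45260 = 17508.00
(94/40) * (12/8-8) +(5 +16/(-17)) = -7627/680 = -11.22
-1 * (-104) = 104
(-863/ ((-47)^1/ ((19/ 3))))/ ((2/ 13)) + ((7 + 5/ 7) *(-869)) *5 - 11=-64695247/ 1974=-32773.68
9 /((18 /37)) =37 /2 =18.50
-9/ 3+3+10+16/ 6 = 38/ 3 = 12.67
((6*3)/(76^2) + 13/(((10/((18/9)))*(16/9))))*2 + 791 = 11464367/14440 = 793.93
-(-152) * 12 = 1824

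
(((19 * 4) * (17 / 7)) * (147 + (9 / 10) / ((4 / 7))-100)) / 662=627589 / 46340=13.54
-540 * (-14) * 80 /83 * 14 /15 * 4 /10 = 225792 /83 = 2720.39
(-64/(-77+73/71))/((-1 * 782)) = -1136/1054527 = -0.00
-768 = -768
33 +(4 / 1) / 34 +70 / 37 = 22021 / 629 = 35.01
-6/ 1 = -6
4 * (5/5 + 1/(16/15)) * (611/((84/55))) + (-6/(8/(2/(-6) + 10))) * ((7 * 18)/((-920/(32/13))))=1558651469/502320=3102.91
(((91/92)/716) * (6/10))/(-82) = -273/27007520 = -0.00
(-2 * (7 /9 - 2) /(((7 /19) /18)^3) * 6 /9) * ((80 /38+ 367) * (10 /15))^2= 3947164155264 /343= 11507767216.51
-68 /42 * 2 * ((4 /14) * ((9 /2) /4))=-1.04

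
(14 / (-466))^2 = 49 / 54289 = 0.00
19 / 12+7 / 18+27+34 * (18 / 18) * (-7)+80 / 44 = -82055 / 396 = -207.21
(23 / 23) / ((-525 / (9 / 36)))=-1 / 2100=-0.00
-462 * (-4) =1848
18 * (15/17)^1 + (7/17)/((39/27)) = 3573/221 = 16.17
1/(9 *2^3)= 1/72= 0.01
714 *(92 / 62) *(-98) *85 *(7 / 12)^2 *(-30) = 2792903225 / 31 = 90093652.42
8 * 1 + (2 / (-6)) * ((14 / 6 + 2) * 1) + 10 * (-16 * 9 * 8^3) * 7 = -46448581 / 9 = -5160953.44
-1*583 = -583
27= 27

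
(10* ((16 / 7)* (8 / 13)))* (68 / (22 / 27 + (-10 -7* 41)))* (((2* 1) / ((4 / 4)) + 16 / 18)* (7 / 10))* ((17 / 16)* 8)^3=-32072064 / 7997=-4010.51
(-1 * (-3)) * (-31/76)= -93/76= -1.22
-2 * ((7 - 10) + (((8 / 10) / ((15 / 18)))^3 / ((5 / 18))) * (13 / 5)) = -4125882 / 390625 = -10.56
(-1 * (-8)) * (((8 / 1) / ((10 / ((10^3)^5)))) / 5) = 1280000000000000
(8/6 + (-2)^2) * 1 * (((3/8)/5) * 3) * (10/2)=6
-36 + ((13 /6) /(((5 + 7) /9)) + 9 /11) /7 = -21961 /616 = -35.65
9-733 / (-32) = 1021 / 32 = 31.91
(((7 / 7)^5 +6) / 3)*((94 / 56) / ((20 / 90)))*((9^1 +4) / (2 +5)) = 1833 / 56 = 32.73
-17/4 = -4.25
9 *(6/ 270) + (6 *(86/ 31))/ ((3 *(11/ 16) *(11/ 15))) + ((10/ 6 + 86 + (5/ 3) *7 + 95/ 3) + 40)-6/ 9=10214258/ 56265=181.54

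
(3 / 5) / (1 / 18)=54 / 5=10.80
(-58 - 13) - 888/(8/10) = -1181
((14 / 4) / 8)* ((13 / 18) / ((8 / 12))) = 91 / 192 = 0.47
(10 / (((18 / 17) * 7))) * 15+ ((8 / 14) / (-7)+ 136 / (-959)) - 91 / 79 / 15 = 52867914 / 2651635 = 19.94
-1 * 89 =-89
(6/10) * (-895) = -537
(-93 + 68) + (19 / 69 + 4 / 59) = -24.66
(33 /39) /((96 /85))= 0.75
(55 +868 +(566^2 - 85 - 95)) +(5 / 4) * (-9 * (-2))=321121.50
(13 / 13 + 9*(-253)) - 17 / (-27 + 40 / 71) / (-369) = -1576388395 / 692613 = -2276.00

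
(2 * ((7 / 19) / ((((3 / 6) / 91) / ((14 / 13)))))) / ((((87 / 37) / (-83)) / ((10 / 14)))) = -6019160 / 1653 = -3641.36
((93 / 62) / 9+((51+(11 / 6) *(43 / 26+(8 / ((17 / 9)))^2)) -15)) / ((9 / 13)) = 3249859 / 31212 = 104.12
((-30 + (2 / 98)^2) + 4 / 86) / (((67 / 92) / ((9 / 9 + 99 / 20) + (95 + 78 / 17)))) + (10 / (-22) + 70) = -5524930679706 / 1293531547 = -4271.20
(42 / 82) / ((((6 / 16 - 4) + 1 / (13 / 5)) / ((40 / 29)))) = -87360 / 400693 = -0.22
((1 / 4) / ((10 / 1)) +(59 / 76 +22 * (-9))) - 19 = -164311 / 760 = -216.20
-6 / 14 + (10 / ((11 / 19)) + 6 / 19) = 25105 / 1463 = 17.16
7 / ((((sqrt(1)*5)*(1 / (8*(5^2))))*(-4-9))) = -280 / 13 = -21.54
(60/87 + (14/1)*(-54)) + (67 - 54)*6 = -19642/29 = -677.31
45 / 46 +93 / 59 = 6933 / 2714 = 2.55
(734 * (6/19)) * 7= 30828/19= 1622.53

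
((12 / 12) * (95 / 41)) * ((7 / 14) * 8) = 380 / 41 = 9.27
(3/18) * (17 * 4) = 34/3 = 11.33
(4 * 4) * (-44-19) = -1008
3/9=1/3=0.33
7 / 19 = 0.37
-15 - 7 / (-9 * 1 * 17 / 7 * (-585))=-1342624 / 89505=-15.00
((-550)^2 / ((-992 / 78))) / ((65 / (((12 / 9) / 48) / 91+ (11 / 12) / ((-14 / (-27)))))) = -25031875 / 38688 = -647.02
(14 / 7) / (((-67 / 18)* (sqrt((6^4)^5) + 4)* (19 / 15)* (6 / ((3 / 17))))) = -27 / 130854860138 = -0.00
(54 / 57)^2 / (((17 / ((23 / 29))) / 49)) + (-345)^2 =21183601473 / 177973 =119027.05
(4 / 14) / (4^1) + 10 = 141 / 14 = 10.07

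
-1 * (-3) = 3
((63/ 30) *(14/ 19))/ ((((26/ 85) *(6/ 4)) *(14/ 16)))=952/ 247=3.85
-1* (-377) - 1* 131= 246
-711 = -711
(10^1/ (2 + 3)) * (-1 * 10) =-20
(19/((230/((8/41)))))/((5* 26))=38/306475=0.00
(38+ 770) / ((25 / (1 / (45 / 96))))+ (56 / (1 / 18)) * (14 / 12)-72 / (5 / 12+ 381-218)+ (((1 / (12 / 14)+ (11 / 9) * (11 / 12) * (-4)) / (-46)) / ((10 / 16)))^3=1244.51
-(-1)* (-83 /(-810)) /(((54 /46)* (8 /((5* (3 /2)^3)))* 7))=1909 /72576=0.03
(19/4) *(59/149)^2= 66139/88804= 0.74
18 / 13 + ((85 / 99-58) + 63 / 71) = -5013808 / 91377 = -54.87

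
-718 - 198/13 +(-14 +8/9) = -87322/117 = -746.34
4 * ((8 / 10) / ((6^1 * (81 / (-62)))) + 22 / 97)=58808 / 117855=0.50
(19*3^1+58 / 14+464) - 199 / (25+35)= 219167 / 420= 521.83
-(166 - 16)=-150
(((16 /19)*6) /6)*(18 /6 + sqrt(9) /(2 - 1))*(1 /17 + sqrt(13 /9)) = 96 /323 + 32*sqrt(13) /19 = 6.37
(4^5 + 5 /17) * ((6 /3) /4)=17413 /34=512.15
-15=-15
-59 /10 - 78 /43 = -3317 /430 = -7.71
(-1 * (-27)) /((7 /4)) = 108 /7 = 15.43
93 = 93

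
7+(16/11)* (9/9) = 93/11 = 8.45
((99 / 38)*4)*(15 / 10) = 297 / 19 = 15.63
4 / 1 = 4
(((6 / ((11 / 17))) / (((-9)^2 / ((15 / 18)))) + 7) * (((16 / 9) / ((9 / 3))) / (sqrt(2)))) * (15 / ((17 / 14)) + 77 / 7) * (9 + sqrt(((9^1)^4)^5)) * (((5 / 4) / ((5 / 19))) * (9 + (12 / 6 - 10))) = 1149948255278.20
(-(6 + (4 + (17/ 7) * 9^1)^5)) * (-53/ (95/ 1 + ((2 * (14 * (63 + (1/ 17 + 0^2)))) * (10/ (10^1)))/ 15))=2879991.87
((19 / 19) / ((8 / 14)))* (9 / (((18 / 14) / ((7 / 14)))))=49 / 8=6.12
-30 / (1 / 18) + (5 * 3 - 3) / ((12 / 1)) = -539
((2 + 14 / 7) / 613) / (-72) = -1 / 11034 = -0.00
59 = 59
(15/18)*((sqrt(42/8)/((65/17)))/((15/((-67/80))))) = -1139*sqrt(21)/187200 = -0.03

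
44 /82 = 22 /41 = 0.54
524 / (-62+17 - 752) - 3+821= 651422 / 797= 817.34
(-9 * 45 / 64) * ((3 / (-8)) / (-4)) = -1215 / 2048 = -0.59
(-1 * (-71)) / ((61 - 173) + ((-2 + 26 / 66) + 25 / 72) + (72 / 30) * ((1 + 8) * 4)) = -281160 / 106361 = -2.64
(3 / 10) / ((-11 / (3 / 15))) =-3 / 550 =-0.01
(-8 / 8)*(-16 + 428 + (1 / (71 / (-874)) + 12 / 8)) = -56969 / 142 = -401.19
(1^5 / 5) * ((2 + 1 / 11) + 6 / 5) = 181 / 275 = 0.66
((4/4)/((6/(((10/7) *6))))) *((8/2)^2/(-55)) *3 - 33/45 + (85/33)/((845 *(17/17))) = -128636/65065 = -1.98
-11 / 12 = -0.92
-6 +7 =1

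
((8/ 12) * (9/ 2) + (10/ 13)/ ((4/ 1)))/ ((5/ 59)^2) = 288923/ 650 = 444.50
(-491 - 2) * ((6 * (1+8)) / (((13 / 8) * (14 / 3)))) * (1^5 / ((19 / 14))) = -2586.75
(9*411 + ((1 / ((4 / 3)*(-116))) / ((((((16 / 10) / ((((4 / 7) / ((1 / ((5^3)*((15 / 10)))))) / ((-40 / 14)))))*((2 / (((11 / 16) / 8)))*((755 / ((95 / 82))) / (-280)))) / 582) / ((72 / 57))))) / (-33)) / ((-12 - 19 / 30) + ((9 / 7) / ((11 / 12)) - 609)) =-785475044264295 / 131702502444544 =-5.96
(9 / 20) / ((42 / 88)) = 33 / 35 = 0.94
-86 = -86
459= 459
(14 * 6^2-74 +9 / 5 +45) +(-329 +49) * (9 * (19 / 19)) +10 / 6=-30623 / 15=-2041.53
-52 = -52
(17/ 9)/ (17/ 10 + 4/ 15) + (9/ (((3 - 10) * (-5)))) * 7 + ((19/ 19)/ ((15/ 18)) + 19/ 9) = 3224/ 531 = 6.07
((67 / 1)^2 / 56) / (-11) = -4489 / 616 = -7.29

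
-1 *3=-3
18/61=0.30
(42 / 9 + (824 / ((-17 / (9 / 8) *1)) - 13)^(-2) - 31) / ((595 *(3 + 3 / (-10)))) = -104113549 / 6351638328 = -0.02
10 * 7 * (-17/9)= -1190/9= -132.22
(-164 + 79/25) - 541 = -17546/25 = -701.84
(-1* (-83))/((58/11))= 913/58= 15.74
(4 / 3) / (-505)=-4 / 1515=-0.00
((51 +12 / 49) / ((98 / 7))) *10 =12555 / 343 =36.60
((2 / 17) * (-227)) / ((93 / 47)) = -21338 / 1581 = -13.50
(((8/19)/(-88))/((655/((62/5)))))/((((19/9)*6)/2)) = -186/13005025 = -0.00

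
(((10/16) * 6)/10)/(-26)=-3/208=-0.01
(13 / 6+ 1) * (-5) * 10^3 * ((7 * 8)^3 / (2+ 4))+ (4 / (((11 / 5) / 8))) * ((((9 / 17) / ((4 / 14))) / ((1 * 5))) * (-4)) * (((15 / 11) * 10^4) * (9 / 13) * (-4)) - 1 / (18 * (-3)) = -668025281253259 / 1444014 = -462616900.70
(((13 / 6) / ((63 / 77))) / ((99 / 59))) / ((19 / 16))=1.33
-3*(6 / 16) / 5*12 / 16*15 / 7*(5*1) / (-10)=81 / 448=0.18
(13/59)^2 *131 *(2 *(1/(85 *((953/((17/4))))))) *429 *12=56985786/16586965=3.44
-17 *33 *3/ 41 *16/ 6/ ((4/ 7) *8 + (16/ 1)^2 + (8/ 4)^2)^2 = -27489/ 17578258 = -0.00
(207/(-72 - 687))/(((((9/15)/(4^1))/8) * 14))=-80/77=-1.04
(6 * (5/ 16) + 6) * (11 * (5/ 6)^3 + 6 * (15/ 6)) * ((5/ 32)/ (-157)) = -0.17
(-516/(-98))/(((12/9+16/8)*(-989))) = -9/5635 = -0.00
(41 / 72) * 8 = 41 / 9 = 4.56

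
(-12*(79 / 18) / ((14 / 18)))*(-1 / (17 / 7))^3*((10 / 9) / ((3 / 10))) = 774200 / 44217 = 17.51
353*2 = 706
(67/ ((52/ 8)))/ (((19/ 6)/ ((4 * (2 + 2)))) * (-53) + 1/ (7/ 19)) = -90048/ 67925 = -1.33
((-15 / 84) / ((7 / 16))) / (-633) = 20 / 31017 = 0.00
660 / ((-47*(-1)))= 660 / 47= 14.04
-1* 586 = -586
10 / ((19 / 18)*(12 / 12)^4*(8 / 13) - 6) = -585 / 313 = -1.87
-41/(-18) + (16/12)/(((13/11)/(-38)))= -9499/234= -40.59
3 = 3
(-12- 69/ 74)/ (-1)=957/ 74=12.93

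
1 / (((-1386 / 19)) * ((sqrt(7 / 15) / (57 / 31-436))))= 255721 * sqrt(105) / 300762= 8.71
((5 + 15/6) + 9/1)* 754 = 12441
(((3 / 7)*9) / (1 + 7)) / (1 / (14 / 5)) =1.35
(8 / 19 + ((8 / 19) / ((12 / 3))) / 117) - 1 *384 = -852694 / 2223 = -383.58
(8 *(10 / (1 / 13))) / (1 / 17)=17680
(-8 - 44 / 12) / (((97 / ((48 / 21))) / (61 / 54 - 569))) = 1226600 / 7857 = 156.12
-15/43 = -0.35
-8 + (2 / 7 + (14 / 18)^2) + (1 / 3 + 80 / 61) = -189002 / 34587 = -5.46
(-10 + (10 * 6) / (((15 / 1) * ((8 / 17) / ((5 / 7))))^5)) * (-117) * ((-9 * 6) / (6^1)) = -1449709109615 / 137682944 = -10529.33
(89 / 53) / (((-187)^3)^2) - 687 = -1556977174792234810 / 2266342321386077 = -687.00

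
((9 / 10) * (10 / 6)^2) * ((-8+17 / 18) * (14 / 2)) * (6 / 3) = -4445 / 18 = -246.94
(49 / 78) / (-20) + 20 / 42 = 1619 / 3640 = 0.44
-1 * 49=-49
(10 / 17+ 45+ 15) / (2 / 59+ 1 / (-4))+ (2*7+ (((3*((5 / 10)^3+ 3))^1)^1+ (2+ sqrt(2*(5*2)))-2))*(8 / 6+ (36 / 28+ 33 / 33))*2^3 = 1216*sqrt(5) / 21+ 2405708 / 6069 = 525.87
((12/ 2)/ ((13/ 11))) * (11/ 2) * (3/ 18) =4.65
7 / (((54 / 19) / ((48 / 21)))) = 152 / 27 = 5.63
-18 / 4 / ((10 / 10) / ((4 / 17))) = -18 / 17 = -1.06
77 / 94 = 0.82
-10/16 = -5/8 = -0.62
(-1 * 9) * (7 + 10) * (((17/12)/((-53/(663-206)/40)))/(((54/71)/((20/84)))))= 234429575/10017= 23403.17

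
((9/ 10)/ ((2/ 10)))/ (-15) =-3/ 10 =-0.30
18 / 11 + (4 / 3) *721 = 31778 / 33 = 962.97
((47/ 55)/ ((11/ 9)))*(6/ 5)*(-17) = -43146/ 3025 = -14.26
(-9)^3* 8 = -5832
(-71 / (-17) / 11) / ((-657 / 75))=-1775 / 40953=-0.04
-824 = -824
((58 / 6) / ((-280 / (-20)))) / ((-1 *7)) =-29 / 294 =-0.10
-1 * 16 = -16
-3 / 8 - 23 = -187 / 8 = -23.38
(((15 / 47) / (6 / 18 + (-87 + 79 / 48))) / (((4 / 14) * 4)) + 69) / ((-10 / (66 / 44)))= -5671737 / 548020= -10.35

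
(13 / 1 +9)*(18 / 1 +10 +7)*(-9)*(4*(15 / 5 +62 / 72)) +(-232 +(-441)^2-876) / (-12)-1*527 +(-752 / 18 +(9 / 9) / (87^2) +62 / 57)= -123712.11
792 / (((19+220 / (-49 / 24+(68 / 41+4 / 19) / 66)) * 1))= -109311048 / 12459079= -8.77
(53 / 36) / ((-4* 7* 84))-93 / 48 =-164105 / 84672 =-1.94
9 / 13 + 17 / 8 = 293 / 104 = 2.82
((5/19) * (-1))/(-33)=5/627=0.01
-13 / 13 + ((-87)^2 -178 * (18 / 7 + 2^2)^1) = 44788 / 7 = 6398.29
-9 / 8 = -1.12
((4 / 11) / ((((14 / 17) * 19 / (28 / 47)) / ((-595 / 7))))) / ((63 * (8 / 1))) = -1445 / 618849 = -0.00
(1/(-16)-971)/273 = -5179/1456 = -3.56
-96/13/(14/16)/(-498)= 128/7553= 0.02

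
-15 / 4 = -3.75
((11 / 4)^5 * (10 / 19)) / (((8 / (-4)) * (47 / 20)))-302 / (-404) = -16.86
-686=-686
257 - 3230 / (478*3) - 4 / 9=547006 / 2151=254.30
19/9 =2.11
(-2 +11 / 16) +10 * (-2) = -341 / 16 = -21.31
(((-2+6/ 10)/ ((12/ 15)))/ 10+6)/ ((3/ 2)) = 233/ 60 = 3.88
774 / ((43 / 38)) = 684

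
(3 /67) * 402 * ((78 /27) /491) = 0.11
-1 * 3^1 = -3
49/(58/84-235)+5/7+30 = 30.51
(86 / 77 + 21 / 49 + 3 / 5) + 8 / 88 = 123 / 55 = 2.24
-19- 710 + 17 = -712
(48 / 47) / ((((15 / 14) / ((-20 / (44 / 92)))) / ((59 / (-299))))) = 52864 / 6721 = 7.87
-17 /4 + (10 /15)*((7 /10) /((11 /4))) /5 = -13913 /3300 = -4.22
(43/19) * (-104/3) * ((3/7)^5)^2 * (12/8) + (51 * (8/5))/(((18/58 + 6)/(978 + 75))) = 22289405947557372/1636944067955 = 13616.47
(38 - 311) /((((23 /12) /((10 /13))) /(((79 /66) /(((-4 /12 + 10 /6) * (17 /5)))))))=-28.93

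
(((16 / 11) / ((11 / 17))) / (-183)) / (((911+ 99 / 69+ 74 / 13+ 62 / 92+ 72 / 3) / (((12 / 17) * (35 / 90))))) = -0.00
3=3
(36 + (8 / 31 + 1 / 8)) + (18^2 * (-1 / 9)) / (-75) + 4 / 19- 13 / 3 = 11570407 / 353400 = 32.74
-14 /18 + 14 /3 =35 /9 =3.89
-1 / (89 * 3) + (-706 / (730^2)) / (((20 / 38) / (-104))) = 45893869 / 177855375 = 0.26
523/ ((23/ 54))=28242/ 23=1227.91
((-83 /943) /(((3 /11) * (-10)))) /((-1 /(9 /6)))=-913 /18860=-0.05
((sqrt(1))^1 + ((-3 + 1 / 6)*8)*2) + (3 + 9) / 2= -115 / 3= -38.33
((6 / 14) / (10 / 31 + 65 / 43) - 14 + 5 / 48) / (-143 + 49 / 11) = 41153761 / 417332160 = 0.10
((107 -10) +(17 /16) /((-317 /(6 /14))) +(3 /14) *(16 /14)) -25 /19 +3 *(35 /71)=32656934487 /335264272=97.41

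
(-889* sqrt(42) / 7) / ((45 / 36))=-508* sqrt(42) / 5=-658.44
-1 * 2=-2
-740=-740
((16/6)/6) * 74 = 296/9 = 32.89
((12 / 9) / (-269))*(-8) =0.04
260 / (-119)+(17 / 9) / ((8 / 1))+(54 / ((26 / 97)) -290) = -10078829 / 111384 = -90.49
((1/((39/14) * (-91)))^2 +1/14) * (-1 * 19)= -1.36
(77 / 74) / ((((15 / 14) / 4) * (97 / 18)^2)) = 232848 / 1740665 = 0.13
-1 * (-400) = 400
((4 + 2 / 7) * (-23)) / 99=-230 / 231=-1.00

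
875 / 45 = 175 / 9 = 19.44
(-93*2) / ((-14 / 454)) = 42222 / 7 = 6031.71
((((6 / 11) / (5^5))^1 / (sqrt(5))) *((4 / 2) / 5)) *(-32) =-384 *sqrt(5) / 859375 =-0.00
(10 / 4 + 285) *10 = 2875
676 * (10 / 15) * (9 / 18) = 676 / 3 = 225.33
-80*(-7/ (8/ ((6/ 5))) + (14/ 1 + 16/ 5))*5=-6460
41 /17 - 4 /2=7 /17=0.41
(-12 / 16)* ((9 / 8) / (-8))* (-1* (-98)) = 1323 / 128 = 10.34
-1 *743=-743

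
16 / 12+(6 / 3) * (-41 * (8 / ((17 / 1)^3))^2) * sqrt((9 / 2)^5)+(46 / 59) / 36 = 1439 / 1062 - 159408 * sqrt(2) / 24137569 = 1.35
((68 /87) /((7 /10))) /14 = 340 /4263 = 0.08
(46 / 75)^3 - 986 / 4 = -207789703 / 843750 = -246.27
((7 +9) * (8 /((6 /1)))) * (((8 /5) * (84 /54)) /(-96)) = -224 /405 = -0.55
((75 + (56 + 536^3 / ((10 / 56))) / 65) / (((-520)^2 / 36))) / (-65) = -38805867207 / 1428050000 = -27.17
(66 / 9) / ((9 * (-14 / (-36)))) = 44 / 21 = 2.10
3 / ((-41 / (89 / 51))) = -89 / 697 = -0.13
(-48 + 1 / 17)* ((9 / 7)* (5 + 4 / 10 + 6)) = -83619 / 119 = -702.68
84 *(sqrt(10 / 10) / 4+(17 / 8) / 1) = 399 / 2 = 199.50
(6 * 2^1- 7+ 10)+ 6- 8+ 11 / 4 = 63 / 4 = 15.75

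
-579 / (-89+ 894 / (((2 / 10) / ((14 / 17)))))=-9843 / 61067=-0.16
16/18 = 0.89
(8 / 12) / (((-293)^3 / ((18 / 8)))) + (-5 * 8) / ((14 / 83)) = -83510473261 / 352152598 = -237.14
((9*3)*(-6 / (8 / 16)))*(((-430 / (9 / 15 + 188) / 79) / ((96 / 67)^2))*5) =217155375 / 9535616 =22.77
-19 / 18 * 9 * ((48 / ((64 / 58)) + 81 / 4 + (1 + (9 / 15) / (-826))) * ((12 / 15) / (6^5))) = -10161751 / 160574400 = -0.06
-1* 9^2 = -81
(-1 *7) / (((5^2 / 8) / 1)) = -56 / 25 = -2.24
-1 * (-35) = 35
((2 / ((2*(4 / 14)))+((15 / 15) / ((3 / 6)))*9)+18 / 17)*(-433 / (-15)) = 332111 / 510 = 651.20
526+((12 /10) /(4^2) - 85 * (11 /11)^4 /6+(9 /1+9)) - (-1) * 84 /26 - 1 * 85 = 448.14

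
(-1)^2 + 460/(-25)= -87/5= -17.40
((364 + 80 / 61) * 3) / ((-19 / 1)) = -66852 / 1159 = -57.68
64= 64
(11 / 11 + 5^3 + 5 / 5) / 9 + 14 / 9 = 47 / 3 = 15.67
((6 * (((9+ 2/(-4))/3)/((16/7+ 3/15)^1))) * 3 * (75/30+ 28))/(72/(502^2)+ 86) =134507135/18485296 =7.28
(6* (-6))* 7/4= -63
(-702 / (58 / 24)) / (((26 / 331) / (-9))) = 965196 / 29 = 33282.62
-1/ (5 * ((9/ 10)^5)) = -20000/ 59049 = -0.34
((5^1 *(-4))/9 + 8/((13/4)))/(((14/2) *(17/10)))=40/1989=0.02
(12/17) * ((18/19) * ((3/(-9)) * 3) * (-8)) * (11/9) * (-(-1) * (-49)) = -103488/323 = -320.40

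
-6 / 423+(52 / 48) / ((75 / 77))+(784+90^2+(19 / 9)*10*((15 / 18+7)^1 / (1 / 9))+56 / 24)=438894847 / 42300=10375.76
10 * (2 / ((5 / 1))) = 4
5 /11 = 0.45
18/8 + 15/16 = 51/16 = 3.19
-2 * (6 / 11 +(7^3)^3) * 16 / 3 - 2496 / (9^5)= -93195526734368 / 216513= -430438480.53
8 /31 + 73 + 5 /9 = 20594 /279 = 73.81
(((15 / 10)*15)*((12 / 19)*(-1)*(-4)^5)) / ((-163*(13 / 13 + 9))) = -27648 / 3097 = -8.93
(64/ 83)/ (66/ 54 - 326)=-576/ 242609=-0.00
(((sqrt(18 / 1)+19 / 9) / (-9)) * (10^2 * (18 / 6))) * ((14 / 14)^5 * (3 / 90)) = -10 * sqrt(2) / 3 - 190 / 81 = -7.06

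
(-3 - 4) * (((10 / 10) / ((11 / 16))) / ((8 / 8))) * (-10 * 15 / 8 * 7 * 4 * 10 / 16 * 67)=2462250 / 11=223840.91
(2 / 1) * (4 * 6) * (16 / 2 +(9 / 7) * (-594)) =-253920 / 7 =-36274.29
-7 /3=-2.33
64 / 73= 0.88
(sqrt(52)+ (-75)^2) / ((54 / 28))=2920.41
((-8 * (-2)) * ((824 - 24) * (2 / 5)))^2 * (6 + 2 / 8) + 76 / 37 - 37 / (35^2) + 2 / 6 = 22278144320518 / 135975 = 163840002.36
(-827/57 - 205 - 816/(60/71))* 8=-2702048/285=-9480.87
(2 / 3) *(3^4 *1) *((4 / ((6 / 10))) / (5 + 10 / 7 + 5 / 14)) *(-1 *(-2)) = 2016 / 19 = 106.11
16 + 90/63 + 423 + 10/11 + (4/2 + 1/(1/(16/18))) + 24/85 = 26183797/58905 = 444.51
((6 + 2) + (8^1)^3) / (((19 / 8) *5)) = 832 / 19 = 43.79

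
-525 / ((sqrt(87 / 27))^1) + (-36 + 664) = 628 - 1575 * sqrt(29) / 29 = 335.53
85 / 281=0.30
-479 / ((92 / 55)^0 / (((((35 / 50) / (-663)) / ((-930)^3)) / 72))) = -3353 / 383967857520000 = -0.00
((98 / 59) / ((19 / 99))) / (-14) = -693 / 1121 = -0.62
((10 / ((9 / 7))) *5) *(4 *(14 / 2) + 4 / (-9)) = 86800 / 81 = 1071.60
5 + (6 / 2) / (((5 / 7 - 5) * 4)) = 193 / 40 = 4.82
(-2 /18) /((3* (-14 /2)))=1 /189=0.01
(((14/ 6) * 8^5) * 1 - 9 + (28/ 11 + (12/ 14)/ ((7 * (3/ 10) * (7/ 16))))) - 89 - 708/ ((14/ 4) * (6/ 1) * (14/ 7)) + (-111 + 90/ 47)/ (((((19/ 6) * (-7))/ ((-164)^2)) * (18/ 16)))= 1960921542344/ 10107867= 193999.54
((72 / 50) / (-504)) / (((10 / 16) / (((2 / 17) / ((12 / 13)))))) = -26 / 44625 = -0.00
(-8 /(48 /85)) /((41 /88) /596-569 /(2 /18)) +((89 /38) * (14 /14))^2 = 6385631820181 /1163515275444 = 5.49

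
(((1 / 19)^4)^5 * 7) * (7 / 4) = 49 / 150359893830183832773422404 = 0.00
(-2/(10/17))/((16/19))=-323/80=-4.04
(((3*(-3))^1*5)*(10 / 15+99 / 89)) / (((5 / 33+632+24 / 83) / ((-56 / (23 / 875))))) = 269.68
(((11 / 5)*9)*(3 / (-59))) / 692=-297 / 204140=-0.00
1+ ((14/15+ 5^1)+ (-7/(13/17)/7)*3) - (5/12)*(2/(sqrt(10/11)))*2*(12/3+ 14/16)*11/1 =587/195 - 143*sqrt(110)/16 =-90.73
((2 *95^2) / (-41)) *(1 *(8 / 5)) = -28880 / 41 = -704.39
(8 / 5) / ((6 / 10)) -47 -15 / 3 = -148 / 3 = -49.33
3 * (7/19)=21/19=1.11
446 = 446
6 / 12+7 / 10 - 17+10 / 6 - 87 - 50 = -2267 / 15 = -151.13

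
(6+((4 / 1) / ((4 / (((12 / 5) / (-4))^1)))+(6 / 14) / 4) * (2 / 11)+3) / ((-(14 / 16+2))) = -27444 / 8855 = -3.10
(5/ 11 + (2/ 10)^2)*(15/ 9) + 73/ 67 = 21157/ 11055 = 1.91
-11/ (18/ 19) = -209/ 18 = -11.61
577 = 577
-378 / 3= -126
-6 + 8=2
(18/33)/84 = 1/154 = 0.01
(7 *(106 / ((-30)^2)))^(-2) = 202500 / 137641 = 1.47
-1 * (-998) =998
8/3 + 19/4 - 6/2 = 4.42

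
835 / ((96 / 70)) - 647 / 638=9307247 / 15312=607.84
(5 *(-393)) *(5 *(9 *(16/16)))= -88425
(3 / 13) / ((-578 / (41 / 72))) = -41 / 180336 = -0.00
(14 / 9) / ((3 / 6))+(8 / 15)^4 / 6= 474548 / 151875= 3.12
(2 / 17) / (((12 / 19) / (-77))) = -1463 / 102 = -14.34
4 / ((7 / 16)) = 64 / 7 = 9.14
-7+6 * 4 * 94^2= 212057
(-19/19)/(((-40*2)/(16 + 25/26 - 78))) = -0.76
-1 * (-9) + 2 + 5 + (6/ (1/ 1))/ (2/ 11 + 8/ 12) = 323/ 14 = 23.07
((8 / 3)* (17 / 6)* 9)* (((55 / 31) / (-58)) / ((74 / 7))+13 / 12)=7331488 / 99789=73.47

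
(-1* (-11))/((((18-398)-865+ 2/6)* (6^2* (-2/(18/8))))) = 33/119488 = 0.00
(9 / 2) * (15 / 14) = 135 / 28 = 4.82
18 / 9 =2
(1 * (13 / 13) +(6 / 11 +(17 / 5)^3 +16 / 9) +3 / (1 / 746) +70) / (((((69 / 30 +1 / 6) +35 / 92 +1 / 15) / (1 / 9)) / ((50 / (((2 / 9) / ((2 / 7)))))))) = 5352378208 / 928851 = 5762.36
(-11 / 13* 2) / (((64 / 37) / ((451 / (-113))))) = 183557 / 47008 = 3.90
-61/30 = -2.03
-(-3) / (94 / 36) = 54 / 47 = 1.15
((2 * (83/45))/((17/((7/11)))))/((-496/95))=-11039/417384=-0.03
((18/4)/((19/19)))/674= 9/1348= 0.01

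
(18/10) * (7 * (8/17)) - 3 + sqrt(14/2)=sqrt(7) + 249/85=5.58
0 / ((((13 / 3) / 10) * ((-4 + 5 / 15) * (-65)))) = 0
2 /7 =0.29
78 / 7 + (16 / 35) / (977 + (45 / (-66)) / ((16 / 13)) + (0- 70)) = 17777506 / 1595345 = 11.14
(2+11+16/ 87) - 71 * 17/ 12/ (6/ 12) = -10903/ 58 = -187.98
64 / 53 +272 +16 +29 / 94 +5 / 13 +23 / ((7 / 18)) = 158243073 / 453362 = 349.04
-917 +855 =-62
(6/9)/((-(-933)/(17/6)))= 0.00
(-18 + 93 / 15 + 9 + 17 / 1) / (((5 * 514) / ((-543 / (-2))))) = 38553 / 25700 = 1.50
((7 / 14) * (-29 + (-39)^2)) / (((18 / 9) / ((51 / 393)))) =48.40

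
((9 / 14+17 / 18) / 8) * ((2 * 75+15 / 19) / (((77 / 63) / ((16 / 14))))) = 286500 / 10241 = 27.98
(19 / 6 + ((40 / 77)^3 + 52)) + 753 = 2214112517 / 2739198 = 808.31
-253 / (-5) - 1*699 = -3242 / 5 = -648.40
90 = 90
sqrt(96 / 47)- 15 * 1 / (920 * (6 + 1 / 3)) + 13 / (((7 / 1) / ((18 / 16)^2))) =4 * sqrt(282) / 47 + 459657 / 195776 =3.78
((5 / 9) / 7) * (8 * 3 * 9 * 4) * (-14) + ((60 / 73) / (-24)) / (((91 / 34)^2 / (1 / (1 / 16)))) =-580378720 / 604513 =-960.08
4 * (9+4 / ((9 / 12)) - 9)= 64 / 3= 21.33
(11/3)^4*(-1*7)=-102487/81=-1265.27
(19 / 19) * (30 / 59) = 30 / 59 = 0.51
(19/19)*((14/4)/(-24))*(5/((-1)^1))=0.73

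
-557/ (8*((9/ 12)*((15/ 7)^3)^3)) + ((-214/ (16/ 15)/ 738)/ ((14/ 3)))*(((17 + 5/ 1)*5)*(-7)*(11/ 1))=37322090594524903/ 75656531250000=493.31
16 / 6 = 8 / 3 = 2.67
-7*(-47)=329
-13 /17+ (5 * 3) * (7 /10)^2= 2239 /340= 6.59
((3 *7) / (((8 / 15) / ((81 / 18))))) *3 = 8505 / 16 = 531.56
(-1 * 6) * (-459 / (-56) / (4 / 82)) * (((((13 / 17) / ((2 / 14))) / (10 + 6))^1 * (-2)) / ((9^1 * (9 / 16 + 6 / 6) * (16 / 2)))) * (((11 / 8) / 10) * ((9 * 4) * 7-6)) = 6490341 / 32000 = 202.82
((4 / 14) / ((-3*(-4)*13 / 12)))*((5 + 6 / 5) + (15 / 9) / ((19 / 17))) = 4384 / 25935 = 0.17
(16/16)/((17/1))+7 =120/17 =7.06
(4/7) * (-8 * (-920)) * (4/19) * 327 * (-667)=-25684515840/133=-193116660.45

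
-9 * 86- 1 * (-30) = -744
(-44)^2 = 1936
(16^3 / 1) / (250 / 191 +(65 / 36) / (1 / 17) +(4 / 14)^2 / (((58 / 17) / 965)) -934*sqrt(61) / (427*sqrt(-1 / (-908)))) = -8.91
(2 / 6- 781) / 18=-1171 / 27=-43.37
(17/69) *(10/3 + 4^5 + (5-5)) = 2278/9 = 253.11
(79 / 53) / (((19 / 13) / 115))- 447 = -332024 / 1007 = -329.72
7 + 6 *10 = 67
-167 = -167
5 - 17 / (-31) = 172 / 31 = 5.55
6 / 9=2 / 3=0.67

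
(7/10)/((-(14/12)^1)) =-3/5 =-0.60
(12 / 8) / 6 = 1 / 4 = 0.25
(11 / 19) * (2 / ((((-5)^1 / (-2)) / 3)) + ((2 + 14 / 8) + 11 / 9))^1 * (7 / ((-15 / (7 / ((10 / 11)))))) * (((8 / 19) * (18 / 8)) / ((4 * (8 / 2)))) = -7867783 / 8664000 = -0.91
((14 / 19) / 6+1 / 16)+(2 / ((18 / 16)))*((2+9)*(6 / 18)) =55025 / 8208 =6.70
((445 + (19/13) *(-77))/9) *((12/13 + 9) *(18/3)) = 371692/169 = 2199.36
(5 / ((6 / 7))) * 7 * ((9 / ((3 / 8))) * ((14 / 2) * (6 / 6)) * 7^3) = 2352980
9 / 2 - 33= -28.50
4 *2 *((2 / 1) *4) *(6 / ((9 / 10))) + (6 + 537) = 2909 / 3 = 969.67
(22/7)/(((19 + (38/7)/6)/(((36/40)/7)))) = 27/1330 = 0.02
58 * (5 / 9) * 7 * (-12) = -8120 / 3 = -2706.67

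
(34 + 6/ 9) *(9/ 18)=52/ 3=17.33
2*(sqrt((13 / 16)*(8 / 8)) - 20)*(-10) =400 - 5*sqrt(13) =381.97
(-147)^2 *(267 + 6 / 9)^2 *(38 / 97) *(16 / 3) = 941297336672 / 291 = 3234698751.45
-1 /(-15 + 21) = -0.17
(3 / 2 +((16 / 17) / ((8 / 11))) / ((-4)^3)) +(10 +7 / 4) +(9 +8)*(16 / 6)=95575 / 1632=58.56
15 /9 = 5 /3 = 1.67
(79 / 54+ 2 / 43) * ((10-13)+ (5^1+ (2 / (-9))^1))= 28040 / 10449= 2.68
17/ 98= 0.17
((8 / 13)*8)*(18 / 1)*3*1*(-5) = -1329.23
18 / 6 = 3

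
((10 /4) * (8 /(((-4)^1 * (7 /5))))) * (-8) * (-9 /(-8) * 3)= 675 /7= 96.43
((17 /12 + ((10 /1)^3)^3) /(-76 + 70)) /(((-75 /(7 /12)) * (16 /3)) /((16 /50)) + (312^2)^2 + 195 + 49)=-84000000119 /4775829628320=-0.02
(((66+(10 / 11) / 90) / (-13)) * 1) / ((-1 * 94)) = 6535 / 120978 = 0.05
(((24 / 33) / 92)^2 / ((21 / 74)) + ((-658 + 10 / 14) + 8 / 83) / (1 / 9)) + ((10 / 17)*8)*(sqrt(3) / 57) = -659889815393 / 111567687 + 80*sqrt(3) / 969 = -5914.56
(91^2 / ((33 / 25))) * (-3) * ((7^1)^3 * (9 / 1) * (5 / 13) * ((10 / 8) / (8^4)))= -1229011875 / 180224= -6819.36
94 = 94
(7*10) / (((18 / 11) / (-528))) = -67760 / 3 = -22586.67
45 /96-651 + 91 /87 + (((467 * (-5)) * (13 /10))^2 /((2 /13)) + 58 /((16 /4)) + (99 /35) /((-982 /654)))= 59892054.76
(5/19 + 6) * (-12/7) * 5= -1020/19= -53.68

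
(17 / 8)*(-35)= -595 / 8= -74.38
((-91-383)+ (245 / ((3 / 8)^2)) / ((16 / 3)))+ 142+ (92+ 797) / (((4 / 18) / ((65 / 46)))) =1558723 / 276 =5647.55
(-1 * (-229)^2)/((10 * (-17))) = 52441/170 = 308.48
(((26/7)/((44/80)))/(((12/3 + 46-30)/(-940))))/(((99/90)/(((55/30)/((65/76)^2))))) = -2171776/3003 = -723.20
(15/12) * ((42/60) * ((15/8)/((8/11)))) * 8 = 1155/64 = 18.05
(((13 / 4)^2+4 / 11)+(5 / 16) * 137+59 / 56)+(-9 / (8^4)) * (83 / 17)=54.78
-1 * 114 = -114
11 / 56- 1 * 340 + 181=-158.80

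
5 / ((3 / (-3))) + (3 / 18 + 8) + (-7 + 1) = -17 / 6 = -2.83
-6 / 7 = -0.86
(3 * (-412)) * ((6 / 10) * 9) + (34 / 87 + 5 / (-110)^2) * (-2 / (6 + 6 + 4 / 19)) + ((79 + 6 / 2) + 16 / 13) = -2092679137577 / 317494320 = -6591.23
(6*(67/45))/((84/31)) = 2077/630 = 3.30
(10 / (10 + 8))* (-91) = -455 / 9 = -50.56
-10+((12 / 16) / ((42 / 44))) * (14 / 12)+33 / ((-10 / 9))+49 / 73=-166931 / 4380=-38.11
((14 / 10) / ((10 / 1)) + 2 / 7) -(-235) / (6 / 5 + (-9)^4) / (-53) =258697217 / 608644050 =0.43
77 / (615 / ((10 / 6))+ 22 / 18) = 99 / 476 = 0.21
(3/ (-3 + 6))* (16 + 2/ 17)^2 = 75076/ 289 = 259.78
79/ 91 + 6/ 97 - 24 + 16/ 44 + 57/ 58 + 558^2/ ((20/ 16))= 7013330695011/ 28158130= 249069.48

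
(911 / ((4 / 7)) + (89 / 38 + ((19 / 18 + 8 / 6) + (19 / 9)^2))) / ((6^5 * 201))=0.00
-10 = -10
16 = 16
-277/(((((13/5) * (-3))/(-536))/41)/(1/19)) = -30436760/741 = -41075.25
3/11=0.27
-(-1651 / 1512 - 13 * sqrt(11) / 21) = 1651 / 1512 + 13 * sqrt(11) / 21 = 3.15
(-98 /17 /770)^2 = 49 /874225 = 0.00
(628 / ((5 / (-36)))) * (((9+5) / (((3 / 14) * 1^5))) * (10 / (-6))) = 492352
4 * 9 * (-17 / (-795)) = 204 / 265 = 0.77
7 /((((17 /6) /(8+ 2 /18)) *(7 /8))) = 1168 /51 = 22.90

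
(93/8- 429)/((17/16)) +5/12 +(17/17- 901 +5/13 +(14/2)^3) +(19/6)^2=-1867660/1989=-938.99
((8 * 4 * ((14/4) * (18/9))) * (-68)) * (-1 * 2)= 30464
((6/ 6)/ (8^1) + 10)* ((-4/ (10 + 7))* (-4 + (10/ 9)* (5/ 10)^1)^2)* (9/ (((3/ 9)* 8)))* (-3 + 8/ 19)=1271403/ 5168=246.01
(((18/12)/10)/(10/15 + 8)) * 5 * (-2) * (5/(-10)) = 9/104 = 0.09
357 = 357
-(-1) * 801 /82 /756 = 89 /6888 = 0.01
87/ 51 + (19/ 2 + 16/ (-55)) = 20411/ 1870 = 10.91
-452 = -452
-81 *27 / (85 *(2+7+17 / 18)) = -39366 / 15215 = -2.59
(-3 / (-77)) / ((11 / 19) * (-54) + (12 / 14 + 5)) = -57 / 37169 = -0.00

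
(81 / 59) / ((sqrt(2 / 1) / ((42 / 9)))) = 4.53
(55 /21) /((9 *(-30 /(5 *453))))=-8305 /378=-21.97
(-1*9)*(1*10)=-90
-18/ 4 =-9/ 2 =-4.50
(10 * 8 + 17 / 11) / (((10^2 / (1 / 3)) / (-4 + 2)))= -0.54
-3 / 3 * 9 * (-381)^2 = -1306449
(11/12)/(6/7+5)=77/492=0.16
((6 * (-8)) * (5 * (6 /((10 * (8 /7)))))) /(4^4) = -63 /128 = -0.49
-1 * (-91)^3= 753571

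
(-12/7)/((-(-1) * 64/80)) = -15/7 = -2.14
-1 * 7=-7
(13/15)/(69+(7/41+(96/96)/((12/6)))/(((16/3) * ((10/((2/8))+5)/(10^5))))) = 533/214310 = 0.00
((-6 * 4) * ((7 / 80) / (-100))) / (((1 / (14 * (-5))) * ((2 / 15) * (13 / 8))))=-441 / 65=-6.78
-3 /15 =-0.20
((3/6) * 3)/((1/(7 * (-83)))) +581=-581/2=-290.50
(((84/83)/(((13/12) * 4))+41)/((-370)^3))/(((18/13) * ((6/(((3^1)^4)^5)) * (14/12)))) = -17236724976099/58858786000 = -292.85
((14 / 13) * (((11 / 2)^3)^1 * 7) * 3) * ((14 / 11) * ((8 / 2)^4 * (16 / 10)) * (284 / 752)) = 2263075584 / 3055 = 740777.61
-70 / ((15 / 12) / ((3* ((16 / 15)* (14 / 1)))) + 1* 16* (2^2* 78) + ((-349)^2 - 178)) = -12544 / 22689413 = -0.00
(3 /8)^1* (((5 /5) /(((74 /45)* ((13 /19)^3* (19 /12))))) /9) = 16245 /325156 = 0.05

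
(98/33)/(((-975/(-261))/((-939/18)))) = -444773/10725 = -41.47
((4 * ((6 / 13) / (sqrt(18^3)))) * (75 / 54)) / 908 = 0.00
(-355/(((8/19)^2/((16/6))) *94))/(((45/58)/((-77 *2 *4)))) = 57234023/1269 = 45101.67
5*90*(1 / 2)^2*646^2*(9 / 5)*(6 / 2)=253519470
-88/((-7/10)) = 880/7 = 125.71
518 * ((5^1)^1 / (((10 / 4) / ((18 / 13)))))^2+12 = 673356 / 169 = 3984.36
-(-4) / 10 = 2 / 5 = 0.40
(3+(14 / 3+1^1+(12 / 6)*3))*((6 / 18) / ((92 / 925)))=10175 / 207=49.15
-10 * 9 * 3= -270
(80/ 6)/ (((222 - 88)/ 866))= 17320/ 201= 86.17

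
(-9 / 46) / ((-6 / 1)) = 3 / 92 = 0.03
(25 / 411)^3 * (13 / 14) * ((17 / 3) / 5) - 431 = -1256758373537 / 2915914302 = -431.00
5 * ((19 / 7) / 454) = 95 / 3178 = 0.03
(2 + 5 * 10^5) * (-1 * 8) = -4000016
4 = 4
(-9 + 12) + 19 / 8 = 43 / 8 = 5.38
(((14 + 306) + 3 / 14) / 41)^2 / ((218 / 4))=20097289 / 17956442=1.12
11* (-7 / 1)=-77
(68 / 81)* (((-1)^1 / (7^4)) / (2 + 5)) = -68 / 1361367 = -0.00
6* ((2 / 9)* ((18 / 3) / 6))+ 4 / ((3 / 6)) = 28 / 3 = 9.33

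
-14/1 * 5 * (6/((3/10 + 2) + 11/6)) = -3150/31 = -101.61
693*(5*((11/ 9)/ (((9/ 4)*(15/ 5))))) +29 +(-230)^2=53556.41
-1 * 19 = -19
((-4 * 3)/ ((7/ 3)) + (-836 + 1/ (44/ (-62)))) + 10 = -128213/ 154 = -832.55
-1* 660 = -660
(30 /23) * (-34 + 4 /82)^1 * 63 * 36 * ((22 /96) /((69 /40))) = -289396800 /21689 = -13343.02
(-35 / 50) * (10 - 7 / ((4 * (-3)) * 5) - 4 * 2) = -889 / 600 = -1.48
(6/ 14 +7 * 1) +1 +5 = 94/ 7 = 13.43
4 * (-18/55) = -72/55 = -1.31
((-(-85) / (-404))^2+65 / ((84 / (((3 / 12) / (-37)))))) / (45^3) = 123769 / 288909151650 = 0.00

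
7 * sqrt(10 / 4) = 7 * sqrt(10) / 2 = 11.07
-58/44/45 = -29/990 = -0.03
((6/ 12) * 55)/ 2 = 55/ 4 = 13.75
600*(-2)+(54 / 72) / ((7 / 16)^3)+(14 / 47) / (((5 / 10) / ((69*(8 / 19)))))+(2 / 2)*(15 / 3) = -357982601 / 306299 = -1168.74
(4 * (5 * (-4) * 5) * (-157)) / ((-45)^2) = 2512 / 81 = 31.01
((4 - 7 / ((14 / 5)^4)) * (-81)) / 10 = -1727487 / 54880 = -31.48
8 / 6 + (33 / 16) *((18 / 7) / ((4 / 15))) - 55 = -22699 / 672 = -33.78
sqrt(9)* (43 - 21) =66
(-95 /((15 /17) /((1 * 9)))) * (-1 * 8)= 7752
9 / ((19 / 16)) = 144 / 19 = 7.58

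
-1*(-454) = 454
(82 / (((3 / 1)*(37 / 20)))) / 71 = 1640 / 7881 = 0.21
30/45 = 0.67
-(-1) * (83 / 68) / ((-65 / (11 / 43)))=-913 / 190060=-0.00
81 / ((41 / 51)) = 4131 / 41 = 100.76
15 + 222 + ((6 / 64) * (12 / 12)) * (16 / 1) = 477 / 2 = 238.50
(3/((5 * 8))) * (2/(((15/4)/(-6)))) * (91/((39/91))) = -1274/25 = -50.96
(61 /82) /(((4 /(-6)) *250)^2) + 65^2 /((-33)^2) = 86613097861 /22324500000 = 3.88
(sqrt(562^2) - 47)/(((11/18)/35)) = 324450/11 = 29495.45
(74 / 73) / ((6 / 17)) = 629 / 219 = 2.87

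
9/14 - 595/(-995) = 3457/2786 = 1.24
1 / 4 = 0.25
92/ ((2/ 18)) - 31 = 797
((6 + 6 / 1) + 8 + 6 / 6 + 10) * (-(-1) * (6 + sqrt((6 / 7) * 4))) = 62 * sqrt(42) / 7 + 186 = 243.40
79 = 79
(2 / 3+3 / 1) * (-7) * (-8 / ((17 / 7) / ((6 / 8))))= 1078 / 17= 63.41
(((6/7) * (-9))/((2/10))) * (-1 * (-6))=-1620/7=-231.43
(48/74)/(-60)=-0.01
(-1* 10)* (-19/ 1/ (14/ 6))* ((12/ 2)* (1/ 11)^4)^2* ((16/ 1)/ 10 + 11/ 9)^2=0.00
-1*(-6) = 6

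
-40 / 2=-20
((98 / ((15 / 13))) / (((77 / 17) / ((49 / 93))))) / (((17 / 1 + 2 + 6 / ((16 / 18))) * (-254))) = -303212 / 200727945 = -0.00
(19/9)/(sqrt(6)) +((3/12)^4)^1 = 1/256 +19 * sqrt(6)/54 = 0.87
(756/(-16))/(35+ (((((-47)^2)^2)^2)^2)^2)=-63/428617787885371013968324083304313706560527641052395568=-0.00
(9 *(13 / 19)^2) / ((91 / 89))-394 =-389.88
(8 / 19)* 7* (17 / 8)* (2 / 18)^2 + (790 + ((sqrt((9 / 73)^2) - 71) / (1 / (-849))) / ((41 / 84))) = 571513321873 / 4606227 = 124074.07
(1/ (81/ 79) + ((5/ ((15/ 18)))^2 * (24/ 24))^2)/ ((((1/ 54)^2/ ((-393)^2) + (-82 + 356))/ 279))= 162970325096580/ 123402279817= 1320.64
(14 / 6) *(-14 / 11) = -98 / 33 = -2.97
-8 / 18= -4 / 9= -0.44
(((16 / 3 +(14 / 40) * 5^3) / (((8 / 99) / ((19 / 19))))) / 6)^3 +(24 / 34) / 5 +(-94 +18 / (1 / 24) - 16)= 23124784447323 / 22282240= 1037812.38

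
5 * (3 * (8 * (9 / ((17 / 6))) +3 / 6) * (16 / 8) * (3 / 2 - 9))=-198225 / 34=-5830.15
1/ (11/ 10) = 0.91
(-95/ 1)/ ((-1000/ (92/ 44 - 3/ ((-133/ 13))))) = 436/ 1925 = 0.23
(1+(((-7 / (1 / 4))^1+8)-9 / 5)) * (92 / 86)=-4784 / 215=-22.25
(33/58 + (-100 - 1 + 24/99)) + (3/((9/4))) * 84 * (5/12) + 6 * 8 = -3523/638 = -5.52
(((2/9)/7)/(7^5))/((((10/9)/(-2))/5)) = -2/117649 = -0.00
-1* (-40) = 40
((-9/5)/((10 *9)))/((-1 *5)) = 1/250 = 0.00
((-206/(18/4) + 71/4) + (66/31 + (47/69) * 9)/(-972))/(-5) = 1619179/288765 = 5.61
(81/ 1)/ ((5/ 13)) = 1053/ 5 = 210.60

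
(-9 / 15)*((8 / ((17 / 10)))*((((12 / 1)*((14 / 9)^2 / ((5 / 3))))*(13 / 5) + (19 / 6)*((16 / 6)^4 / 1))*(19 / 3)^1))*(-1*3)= 379387136 / 34425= 11020.69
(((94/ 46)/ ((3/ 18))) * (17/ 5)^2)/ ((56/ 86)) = 1752207/ 8050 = 217.67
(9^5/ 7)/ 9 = 6561/ 7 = 937.29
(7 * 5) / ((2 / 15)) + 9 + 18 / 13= 7095 / 26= 272.88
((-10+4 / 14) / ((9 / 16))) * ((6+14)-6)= -241.78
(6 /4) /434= 3 /868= 0.00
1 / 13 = 0.08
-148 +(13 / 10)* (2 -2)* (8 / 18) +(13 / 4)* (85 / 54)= -30863 / 216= -142.88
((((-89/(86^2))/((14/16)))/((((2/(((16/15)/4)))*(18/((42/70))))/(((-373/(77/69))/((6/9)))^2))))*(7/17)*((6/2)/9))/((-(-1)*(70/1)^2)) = -19650997347/45659732965000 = -0.00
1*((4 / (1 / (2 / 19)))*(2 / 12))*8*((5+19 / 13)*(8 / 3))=9.67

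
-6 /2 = -3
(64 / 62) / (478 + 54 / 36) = 64 / 29729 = 0.00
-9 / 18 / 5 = -1 / 10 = -0.10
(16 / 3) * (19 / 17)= 304 / 51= 5.96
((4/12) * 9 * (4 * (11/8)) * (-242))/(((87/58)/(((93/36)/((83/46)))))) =-949003/249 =-3811.26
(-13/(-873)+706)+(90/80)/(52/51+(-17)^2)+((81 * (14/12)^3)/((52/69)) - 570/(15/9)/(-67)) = 317357950222217/359898398496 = 881.80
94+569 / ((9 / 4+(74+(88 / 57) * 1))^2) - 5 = 89.09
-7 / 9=-0.78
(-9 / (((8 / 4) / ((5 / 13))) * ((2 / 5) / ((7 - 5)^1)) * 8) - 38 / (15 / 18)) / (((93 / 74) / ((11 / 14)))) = -6586481 / 225680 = -29.19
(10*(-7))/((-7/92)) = 920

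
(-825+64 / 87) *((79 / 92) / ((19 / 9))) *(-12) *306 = 15601875426 / 12673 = 1231111.45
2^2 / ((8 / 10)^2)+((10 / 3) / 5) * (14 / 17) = 1387 / 204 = 6.80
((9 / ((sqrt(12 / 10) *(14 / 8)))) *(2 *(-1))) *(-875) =1500 *sqrt(30) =8215.84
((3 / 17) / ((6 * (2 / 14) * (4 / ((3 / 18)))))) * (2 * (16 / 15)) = 14 / 765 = 0.02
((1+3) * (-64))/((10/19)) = -2432/5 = -486.40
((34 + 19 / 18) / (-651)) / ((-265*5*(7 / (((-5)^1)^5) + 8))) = 78875 / 15522002622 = 0.00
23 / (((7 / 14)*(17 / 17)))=46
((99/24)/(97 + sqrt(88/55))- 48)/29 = -6015401/3637528- 11 * sqrt(10)/1818764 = -1.65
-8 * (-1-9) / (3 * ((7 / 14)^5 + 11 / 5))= 12800 / 1071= 11.95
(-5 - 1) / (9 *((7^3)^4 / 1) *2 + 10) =-3 / 124571584814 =-0.00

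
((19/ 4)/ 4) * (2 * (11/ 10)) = 209/ 80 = 2.61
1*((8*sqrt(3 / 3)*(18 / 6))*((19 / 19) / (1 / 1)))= 24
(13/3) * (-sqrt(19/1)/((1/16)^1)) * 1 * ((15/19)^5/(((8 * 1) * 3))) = -3.86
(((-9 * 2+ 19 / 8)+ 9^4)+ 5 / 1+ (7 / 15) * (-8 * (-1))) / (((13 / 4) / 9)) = 2359479 / 130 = 18149.84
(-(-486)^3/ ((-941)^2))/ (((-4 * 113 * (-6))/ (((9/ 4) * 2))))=43046721/ 200118706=0.22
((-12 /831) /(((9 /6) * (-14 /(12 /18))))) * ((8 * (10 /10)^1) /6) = 32 /52353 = 0.00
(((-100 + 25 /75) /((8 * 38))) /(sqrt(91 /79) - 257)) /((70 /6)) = 13 * sqrt(7189) /2413790400 + 263939 /2413790400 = 0.00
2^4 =16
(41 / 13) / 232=41 / 3016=0.01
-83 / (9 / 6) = -166 / 3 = -55.33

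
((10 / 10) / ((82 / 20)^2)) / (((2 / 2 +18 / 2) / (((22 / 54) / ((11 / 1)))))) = 10 / 45387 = 0.00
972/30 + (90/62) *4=5922/155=38.21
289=289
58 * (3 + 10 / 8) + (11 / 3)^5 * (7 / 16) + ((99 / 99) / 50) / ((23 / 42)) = 1199387323 / 2235600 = 536.49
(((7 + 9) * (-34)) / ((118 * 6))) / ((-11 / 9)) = 408 / 649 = 0.63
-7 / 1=-7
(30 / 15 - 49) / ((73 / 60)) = -2820 / 73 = -38.63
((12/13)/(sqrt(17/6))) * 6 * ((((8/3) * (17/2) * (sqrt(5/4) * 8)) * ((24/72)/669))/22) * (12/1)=256 * sqrt(510)/31889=0.18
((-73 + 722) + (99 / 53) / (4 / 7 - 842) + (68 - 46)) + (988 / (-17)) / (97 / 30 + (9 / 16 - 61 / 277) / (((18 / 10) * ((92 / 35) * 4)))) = 63624573350619419 / 97415878522990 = 653.12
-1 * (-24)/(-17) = -24/17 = -1.41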